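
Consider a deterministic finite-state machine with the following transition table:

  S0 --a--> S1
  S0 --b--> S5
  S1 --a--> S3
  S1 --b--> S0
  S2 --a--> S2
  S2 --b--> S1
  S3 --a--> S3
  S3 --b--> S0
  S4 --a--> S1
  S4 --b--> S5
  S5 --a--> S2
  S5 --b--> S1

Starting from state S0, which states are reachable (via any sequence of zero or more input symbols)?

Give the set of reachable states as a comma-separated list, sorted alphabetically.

BFS from S0:
  visit S0: S0--a-->S1 (new), S0--b-->S5 (new)
  visit S1: S1--a-->S3 (new), S1--b-->S0 (seen)
  visit S5: S5--a-->S2 (new), S5--b-->S1 (seen)
  visit S3: S3--a-->S3 (seen), S3--b-->S0 (seen)
  visit S2: S2--a-->S2 (seen), S2--b-->S1 (seen)

Answer: S0, S1, S2, S3, S5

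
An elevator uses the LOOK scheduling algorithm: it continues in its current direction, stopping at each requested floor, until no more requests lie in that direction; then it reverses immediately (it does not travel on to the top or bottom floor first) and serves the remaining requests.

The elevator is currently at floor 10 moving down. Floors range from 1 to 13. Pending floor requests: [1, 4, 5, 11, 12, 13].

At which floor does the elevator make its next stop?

Current floor: 10, direction: down
Requests above: [11, 12, 13]
Requests below: [1, 4, 5]
Moving down and requests lie below → nearest below is max([1, 4, 5]) = 5

Answer: 5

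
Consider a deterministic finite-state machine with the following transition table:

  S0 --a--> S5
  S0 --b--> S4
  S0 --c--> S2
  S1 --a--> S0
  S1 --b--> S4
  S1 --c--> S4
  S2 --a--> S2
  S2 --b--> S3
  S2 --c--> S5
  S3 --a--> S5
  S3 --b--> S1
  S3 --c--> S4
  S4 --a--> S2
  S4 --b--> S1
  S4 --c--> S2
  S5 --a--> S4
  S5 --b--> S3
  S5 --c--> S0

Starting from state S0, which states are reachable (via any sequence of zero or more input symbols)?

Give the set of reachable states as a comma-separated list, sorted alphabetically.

BFS from S0:
  visit S0: S0--a-->S5 (new), S0--b-->S4 (new), S0--c-->S2 (new)
  visit S5: S5--a-->S4 (seen), S5--b-->S3 (new), S5--c-->S0 (seen)
  visit S4: S4--a-->S2 (seen), S4--b-->S1 (new), S4--c-->S2 (seen)
  visit S2: S2--a-->S2 (seen), S2--b-->S3 (seen), S2--c-->S5 (seen)
  visit S3: S3--a-->S5 (seen), S3--b-->S1 (seen), S3--c-->S4 (seen)
  visit S1: S1--a-->S0 (seen), S1--b-->S4 (seen), S1--c-->S4 (seen)

Answer: S0, S1, S2, S3, S4, S5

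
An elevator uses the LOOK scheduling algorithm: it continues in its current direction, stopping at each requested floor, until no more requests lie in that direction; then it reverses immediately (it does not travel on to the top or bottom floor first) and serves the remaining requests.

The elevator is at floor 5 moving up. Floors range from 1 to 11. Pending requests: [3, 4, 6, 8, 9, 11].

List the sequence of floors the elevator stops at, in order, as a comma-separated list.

Answer: 6, 8, 9, 11, 4, 3

Derivation:
Current: 5, moving UP
Serve above first (ascending): [6, 8, 9, 11]
Then reverse, serve below (descending): [4, 3]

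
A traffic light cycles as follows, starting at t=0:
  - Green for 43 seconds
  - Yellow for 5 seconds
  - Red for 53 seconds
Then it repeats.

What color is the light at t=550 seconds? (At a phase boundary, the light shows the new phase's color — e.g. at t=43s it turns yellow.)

Answer: yellow

Derivation:
Cycle length = 43 + 5 + 53 = 101s
t = 550, phase_t = 550 mod 101 = 45
43 <= 45 < 48 (yellow end) → YELLOW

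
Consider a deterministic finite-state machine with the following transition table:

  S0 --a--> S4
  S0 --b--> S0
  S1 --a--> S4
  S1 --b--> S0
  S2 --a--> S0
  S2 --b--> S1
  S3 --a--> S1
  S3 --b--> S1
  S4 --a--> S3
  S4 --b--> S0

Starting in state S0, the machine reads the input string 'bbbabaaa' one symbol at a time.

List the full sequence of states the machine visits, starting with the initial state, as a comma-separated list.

Start: S0
  read 'b': S0 --b--> S0
  read 'b': S0 --b--> S0
  read 'b': S0 --b--> S0
  read 'a': S0 --a--> S4
  read 'b': S4 --b--> S0
  read 'a': S0 --a--> S4
  read 'a': S4 --a--> S3
  read 'a': S3 --a--> S1

Answer: S0, S0, S0, S0, S4, S0, S4, S3, S1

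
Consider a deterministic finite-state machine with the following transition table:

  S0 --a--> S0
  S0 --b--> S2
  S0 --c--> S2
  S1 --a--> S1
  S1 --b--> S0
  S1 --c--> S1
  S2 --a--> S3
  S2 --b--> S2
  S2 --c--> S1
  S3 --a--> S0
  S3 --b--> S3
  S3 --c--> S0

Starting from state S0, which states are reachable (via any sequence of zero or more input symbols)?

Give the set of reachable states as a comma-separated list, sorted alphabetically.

BFS from S0:
  visit S0: S0--a-->S0 (seen), S0--b-->S2 (new), S0--c-->S2 (seen)
  visit S2: S2--a-->S3 (new), S2--b-->S2 (seen), S2--c-->S1 (new)
  visit S3: S3--a-->S0 (seen), S3--b-->S3 (seen), S3--c-->S0 (seen)
  visit S1: S1--a-->S1 (seen), S1--b-->S0 (seen), S1--c-->S1 (seen)

Answer: S0, S1, S2, S3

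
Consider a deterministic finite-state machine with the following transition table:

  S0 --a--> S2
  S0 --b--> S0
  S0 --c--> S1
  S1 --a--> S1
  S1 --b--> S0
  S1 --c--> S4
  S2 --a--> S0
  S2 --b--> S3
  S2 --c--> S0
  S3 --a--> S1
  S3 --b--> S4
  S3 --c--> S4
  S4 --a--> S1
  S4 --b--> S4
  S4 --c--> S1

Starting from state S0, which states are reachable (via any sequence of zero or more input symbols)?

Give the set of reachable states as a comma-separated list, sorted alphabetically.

Answer: S0, S1, S2, S3, S4

Derivation:
BFS from S0:
  visit S0: S0--a-->S2 (new), S0--b-->S0 (seen), S0--c-->S1 (new)
  visit S2: S2--a-->S0 (seen), S2--b-->S3 (new), S2--c-->S0 (seen)
  visit S1: S1--a-->S1 (seen), S1--b-->S0 (seen), S1--c-->S4 (new)
  visit S3: S3--a-->S1 (seen), S3--b-->S4 (seen), S3--c-->S4 (seen)
  visit S4: S4--a-->S1 (seen), S4--b-->S4 (seen), S4--c-->S1 (seen)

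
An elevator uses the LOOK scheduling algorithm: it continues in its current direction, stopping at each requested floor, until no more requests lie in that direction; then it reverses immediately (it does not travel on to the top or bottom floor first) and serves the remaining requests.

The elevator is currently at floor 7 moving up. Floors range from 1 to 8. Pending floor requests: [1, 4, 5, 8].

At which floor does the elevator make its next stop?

Answer: 8

Derivation:
Current floor: 7, direction: up
Requests above: [8]
Requests below: [1, 4, 5]
Moving up and requests lie above → nearest above is min([8]) = 8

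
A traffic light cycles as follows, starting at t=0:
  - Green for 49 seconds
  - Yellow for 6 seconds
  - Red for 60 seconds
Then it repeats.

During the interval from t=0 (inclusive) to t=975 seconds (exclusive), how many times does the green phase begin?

Cycle = 49+6+60 = 115s
green phase starts at t = k*115 + 0 for k=0,1,2,...
Need k*115+0 < 975 → k < 8.478
k ∈ {0, ..., 8} → 9 starts

Answer: 9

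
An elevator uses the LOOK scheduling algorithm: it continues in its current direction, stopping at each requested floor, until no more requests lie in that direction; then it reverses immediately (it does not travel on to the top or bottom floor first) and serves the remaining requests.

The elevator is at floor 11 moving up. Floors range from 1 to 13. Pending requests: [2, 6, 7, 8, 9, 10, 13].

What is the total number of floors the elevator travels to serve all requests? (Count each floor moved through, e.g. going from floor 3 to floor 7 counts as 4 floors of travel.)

Start at floor 11 moving up, LOOK stop order: [13, 10, 9, 8, 7, 6, 2]
  11 → 13: |13-11| = 2, total = 2
  13 → 10: |10-13| = 3, total = 5
  10 → 9: |9-10| = 1, total = 6
  9 → 8: |8-9| = 1, total = 7
  8 → 7: |7-8| = 1, total = 8
  7 → 6: |6-7| = 1, total = 9
  6 → 2: |2-6| = 4, total = 13

Answer: 13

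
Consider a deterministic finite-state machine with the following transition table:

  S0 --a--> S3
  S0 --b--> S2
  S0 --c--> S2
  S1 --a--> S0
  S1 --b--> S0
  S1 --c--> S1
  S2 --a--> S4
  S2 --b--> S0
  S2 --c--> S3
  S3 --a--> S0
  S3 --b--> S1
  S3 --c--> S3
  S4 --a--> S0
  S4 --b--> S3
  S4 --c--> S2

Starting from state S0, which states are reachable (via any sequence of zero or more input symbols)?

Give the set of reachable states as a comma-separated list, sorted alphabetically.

Answer: S0, S1, S2, S3, S4

Derivation:
BFS from S0:
  visit S0: S0--a-->S3 (new), S0--b-->S2 (new), S0--c-->S2 (seen)
  visit S3: S3--a-->S0 (seen), S3--b-->S1 (new), S3--c-->S3 (seen)
  visit S2: S2--a-->S4 (new), S2--b-->S0 (seen), S2--c-->S3 (seen)
  visit S1: S1--a-->S0 (seen), S1--b-->S0 (seen), S1--c-->S1 (seen)
  visit S4: S4--a-->S0 (seen), S4--b-->S3 (seen), S4--c-->S2 (seen)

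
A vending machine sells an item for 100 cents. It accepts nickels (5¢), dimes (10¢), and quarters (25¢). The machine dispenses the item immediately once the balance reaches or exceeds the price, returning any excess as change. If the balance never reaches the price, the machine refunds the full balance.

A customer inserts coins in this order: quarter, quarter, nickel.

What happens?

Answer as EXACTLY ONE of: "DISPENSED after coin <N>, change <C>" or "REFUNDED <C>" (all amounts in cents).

Answer: REFUNDED 55

Derivation:
Price: 100¢
Coin 1 (quarter, 25¢): balance = 25¢
Coin 2 (quarter, 25¢): balance = 50¢
Coin 3 (nickel, 5¢): balance = 55¢
All coins inserted, balance 55¢ < price 100¢ → REFUND 55¢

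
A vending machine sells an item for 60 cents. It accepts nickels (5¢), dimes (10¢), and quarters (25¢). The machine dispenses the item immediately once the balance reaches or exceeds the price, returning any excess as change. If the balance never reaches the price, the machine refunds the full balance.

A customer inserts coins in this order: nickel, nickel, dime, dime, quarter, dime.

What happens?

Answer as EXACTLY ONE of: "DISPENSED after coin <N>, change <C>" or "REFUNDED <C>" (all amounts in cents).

Price: 60¢
Coin 1 (nickel, 5¢): balance = 5¢
Coin 2 (nickel, 5¢): balance = 10¢
Coin 3 (dime, 10¢): balance = 20¢
Coin 4 (dime, 10¢): balance = 30¢
Coin 5 (quarter, 25¢): balance = 55¢
Coin 6 (dime, 10¢): balance = 65¢
  → balance >= price → DISPENSE, change = 65 - 60 = 5¢

Answer: DISPENSED after coin 6, change 5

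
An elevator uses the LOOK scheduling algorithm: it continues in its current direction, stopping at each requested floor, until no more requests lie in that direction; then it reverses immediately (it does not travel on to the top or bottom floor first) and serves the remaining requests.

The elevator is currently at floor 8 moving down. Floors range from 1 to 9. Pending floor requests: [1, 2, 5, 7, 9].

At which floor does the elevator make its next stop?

Answer: 7

Derivation:
Current floor: 8, direction: down
Requests above: [9]
Requests below: [1, 2, 5, 7]
Moving down and requests lie below → nearest below is max([1, 2, 5, 7]) = 7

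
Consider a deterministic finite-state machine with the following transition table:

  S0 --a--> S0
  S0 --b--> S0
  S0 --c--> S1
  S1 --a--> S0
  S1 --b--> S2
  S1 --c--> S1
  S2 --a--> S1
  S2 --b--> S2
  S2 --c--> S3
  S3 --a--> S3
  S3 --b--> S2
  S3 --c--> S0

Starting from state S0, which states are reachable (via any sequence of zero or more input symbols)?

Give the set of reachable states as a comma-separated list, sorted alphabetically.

BFS from S0:
  visit S0: S0--a-->S0 (seen), S0--b-->S0 (seen), S0--c-->S1 (new)
  visit S1: S1--a-->S0 (seen), S1--b-->S2 (new), S1--c-->S1 (seen)
  visit S2: S2--a-->S1 (seen), S2--b-->S2 (seen), S2--c-->S3 (new)
  visit S3: S3--a-->S3 (seen), S3--b-->S2 (seen), S3--c-->S0 (seen)

Answer: S0, S1, S2, S3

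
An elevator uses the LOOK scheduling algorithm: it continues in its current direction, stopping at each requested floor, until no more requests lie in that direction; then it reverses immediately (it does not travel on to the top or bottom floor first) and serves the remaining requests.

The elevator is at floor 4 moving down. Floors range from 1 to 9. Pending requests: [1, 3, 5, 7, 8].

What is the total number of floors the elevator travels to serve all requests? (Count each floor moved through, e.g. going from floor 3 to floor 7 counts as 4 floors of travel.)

Answer: 10

Derivation:
Start at floor 4 moving down, LOOK stop order: [3, 1, 5, 7, 8]
  4 → 3: |3-4| = 1, total = 1
  3 → 1: |1-3| = 2, total = 3
  1 → 5: |5-1| = 4, total = 7
  5 → 7: |7-5| = 2, total = 9
  7 → 8: |8-7| = 1, total = 10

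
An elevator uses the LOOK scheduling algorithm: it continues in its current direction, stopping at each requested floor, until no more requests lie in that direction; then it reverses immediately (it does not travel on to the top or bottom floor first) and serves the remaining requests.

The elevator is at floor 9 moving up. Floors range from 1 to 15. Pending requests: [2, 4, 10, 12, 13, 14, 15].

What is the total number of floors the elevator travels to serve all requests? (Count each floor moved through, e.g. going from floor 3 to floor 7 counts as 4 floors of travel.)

Answer: 19

Derivation:
Start at floor 9 moving up, LOOK stop order: [10, 12, 13, 14, 15, 4, 2]
  9 → 10: |10-9| = 1, total = 1
  10 → 12: |12-10| = 2, total = 3
  12 → 13: |13-12| = 1, total = 4
  13 → 14: |14-13| = 1, total = 5
  14 → 15: |15-14| = 1, total = 6
  15 → 4: |4-15| = 11, total = 17
  4 → 2: |2-4| = 2, total = 19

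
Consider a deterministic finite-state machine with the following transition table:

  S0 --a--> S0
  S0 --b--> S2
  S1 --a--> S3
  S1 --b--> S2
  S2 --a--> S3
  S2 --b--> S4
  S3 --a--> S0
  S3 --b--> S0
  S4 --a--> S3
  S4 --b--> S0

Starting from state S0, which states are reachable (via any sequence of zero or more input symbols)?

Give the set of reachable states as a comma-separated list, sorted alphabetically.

BFS from S0:
  visit S0: S0--a-->S0 (seen), S0--b-->S2 (new)
  visit S2: S2--a-->S3 (new), S2--b-->S4 (new)
  visit S3: S3--a-->S0 (seen), S3--b-->S0 (seen)
  visit S4: S4--a-->S3 (seen), S4--b-->S0 (seen)

Answer: S0, S2, S3, S4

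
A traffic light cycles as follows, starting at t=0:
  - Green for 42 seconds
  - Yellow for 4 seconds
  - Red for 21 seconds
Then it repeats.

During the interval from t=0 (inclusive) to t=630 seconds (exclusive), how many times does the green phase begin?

Cycle = 42+4+21 = 67s
green phase starts at t = k*67 + 0 for k=0,1,2,...
Need k*67+0 < 630 → k < 9.403
k ∈ {0, ..., 9} → 10 starts

Answer: 10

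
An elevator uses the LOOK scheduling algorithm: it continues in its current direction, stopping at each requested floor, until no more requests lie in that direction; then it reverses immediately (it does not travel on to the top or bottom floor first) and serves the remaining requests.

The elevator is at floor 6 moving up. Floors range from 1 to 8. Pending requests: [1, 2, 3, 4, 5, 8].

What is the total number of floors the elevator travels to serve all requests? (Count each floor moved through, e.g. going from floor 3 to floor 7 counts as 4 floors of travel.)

Answer: 9

Derivation:
Start at floor 6 moving up, LOOK stop order: [8, 5, 4, 3, 2, 1]
  6 → 8: |8-6| = 2, total = 2
  8 → 5: |5-8| = 3, total = 5
  5 → 4: |4-5| = 1, total = 6
  4 → 3: |3-4| = 1, total = 7
  3 → 2: |2-3| = 1, total = 8
  2 → 1: |1-2| = 1, total = 9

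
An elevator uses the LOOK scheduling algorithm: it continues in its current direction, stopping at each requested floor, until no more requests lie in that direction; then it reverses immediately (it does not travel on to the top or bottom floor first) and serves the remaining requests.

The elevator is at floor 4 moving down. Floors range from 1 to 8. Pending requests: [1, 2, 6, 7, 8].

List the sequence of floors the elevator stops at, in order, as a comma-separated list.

Answer: 2, 1, 6, 7, 8

Derivation:
Current: 4, moving DOWN
Serve below first (descending): [2, 1]
Then reverse, serve above (ascending): [6, 7, 8]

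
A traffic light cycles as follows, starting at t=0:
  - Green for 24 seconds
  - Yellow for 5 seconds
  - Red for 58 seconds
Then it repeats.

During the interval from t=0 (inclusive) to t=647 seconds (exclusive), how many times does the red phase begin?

Answer: 8

Derivation:
Cycle = 24+5+58 = 87s
red phase starts at t = k*87 + 29 for k=0,1,2,...
Need k*87+29 < 647 → k < 7.103
k ∈ {0, ..., 7} → 8 starts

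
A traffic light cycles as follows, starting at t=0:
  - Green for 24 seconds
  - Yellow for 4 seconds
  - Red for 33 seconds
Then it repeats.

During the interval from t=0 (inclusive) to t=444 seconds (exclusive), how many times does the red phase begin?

Answer: 7

Derivation:
Cycle = 24+4+33 = 61s
red phase starts at t = k*61 + 28 for k=0,1,2,...
Need k*61+28 < 444 → k < 6.820
k ∈ {0, ..., 6} → 7 starts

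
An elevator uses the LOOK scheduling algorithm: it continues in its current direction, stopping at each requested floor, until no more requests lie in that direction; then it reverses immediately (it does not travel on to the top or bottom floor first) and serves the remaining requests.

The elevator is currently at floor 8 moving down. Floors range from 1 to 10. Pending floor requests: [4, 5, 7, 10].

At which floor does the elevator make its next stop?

Answer: 7

Derivation:
Current floor: 8, direction: down
Requests above: [10]
Requests below: [4, 5, 7]
Moving down and requests lie below → nearest below is max([4, 5, 7]) = 7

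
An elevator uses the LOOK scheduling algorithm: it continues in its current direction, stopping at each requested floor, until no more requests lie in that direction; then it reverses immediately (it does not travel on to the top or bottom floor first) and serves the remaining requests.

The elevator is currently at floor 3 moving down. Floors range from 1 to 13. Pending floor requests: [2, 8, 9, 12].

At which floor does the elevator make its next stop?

Answer: 2

Derivation:
Current floor: 3, direction: down
Requests above: [8, 9, 12]
Requests below: [2]
Moving down and requests lie below → nearest below is max([2]) = 2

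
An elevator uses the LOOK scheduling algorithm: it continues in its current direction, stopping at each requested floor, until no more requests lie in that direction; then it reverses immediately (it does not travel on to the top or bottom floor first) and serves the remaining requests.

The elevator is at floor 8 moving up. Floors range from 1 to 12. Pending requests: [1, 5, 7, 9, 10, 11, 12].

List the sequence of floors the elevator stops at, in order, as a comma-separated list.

Answer: 9, 10, 11, 12, 7, 5, 1

Derivation:
Current: 8, moving UP
Serve above first (ascending): [9, 10, 11, 12]
Then reverse, serve below (descending): [7, 5, 1]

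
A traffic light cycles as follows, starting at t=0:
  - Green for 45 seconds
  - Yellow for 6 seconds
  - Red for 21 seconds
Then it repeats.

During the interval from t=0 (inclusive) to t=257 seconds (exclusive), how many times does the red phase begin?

Answer: 3

Derivation:
Cycle = 45+6+21 = 72s
red phase starts at t = k*72 + 51 for k=0,1,2,...
Need k*72+51 < 257 → k < 2.861
k ∈ {0, ..., 2} → 3 starts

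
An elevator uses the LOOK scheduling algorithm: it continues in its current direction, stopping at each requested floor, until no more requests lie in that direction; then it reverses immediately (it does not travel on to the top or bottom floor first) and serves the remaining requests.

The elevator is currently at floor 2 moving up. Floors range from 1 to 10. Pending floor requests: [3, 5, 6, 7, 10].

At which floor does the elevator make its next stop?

Current floor: 2, direction: up
Requests above: [3, 5, 6, 7, 10]
Requests below: []
Moving up and requests lie above → nearest above is min([3, 5, 6, 7, 10]) = 3

Answer: 3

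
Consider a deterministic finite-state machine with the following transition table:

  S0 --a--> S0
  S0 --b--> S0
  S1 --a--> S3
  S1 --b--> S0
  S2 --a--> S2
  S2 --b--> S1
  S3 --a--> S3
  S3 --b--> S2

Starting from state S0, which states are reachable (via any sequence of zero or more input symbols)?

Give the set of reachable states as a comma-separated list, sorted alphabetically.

Answer: S0

Derivation:
BFS from S0:
  visit S0: S0--a-->S0 (seen), S0--b-->S0 (seen)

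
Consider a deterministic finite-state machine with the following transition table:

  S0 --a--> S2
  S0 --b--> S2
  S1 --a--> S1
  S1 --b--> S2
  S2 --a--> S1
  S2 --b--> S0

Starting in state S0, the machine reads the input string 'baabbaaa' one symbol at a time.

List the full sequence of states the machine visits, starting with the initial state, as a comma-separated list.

Answer: S0, S2, S1, S1, S2, S0, S2, S1, S1

Derivation:
Start: S0
  read 'b': S0 --b--> S2
  read 'a': S2 --a--> S1
  read 'a': S1 --a--> S1
  read 'b': S1 --b--> S2
  read 'b': S2 --b--> S0
  read 'a': S0 --a--> S2
  read 'a': S2 --a--> S1
  read 'a': S1 --a--> S1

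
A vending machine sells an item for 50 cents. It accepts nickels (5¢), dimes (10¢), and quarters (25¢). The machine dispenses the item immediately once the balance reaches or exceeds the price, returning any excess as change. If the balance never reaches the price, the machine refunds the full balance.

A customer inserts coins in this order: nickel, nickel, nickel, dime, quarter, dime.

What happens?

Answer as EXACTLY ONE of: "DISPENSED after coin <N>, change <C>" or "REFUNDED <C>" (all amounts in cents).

Price: 50¢
Coin 1 (nickel, 5¢): balance = 5¢
Coin 2 (nickel, 5¢): balance = 10¢
Coin 3 (nickel, 5¢): balance = 15¢
Coin 4 (dime, 10¢): balance = 25¢
Coin 5 (quarter, 25¢): balance = 50¢
  → balance >= price → DISPENSE, change = 50 - 50 = 0¢

Answer: DISPENSED after coin 5, change 0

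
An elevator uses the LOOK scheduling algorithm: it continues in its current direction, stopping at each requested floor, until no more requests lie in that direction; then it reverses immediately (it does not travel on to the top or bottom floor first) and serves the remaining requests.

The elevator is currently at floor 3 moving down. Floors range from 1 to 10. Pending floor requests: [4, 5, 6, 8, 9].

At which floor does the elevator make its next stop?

Current floor: 3, direction: down
Requests above: [4, 5, 6, 8, 9]
Requests below: []
Moving down but no requests below → reverse; nearest above is min([4, 5, 6, 8, 9]) = 4

Answer: 4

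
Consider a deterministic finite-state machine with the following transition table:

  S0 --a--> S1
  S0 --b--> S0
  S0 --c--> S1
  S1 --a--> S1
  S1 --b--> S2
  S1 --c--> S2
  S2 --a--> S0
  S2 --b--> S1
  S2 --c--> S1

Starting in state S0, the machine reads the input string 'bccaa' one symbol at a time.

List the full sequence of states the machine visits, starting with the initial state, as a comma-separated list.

Answer: S0, S0, S1, S2, S0, S1

Derivation:
Start: S0
  read 'b': S0 --b--> S0
  read 'c': S0 --c--> S1
  read 'c': S1 --c--> S2
  read 'a': S2 --a--> S0
  read 'a': S0 --a--> S1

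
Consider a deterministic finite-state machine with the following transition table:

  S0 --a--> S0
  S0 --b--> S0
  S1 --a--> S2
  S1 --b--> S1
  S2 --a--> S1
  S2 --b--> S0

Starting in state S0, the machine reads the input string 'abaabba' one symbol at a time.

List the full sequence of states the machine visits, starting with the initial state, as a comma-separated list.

Start: S0
  read 'a': S0 --a--> S0
  read 'b': S0 --b--> S0
  read 'a': S0 --a--> S0
  read 'a': S0 --a--> S0
  read 'b': S0 --b--> S0
  read 'b': S0 --b--> S0
  read 'a': S0 --a--> S0

Answer: S0, S0, S0, S0, S0, S0, S0, S0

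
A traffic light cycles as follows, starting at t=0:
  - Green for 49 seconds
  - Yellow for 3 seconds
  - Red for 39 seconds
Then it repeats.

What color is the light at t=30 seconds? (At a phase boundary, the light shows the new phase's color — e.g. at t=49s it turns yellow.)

Cycle length = 49 + 3 + 39 = 91s
t = 30, phase_t = 30 mod 91 = 30
30 < 49 (green end) → GREEN

Answer: green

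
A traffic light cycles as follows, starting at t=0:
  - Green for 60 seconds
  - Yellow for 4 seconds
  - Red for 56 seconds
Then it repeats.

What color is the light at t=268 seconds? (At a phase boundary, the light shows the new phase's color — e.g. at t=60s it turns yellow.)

Cycle length = 60 + 4 + 56 = 120s
t = 268, phase_t = 268 mod 120 = 28
28 < 60 (green end) → GREEN

Answer: green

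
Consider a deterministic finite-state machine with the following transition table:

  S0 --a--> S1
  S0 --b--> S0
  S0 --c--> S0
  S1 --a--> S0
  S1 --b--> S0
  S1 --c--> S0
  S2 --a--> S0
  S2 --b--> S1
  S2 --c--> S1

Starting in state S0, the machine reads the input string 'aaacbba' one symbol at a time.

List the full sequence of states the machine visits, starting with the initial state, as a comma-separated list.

Answer: S0, S1, S0, S1, S0, S0, S0, S1

Derivation:
Start: S0
  read 'a': S0 --a--> S1
  read 'a': S1 --a--> S0
  read 'a': S0 --a--> S1
  read 'c': S1 --c--> S0
  read 'b': S0 --b--> S0
  read 'b': S0 --b--> S0
  read 'a': S0 --a--> S1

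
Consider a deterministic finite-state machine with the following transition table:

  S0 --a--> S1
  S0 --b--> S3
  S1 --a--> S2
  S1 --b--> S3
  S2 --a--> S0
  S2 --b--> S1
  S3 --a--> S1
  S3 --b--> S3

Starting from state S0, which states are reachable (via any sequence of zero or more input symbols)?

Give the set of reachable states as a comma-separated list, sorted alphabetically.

BFS from S0:
  visit S0: S0--a-->S1 (new), S0--b-->S3 (new)
  visit S1: S1--a-->S2 (new), S1--b-->S3 (seen)
  visit S3: S3--a-->S1 (seen), S3--b-->S3 (seen)
  visit S2: S2--a-->S0 (seen), S2--b-->S1 (seen)

Answer: S0, S1, S2, S3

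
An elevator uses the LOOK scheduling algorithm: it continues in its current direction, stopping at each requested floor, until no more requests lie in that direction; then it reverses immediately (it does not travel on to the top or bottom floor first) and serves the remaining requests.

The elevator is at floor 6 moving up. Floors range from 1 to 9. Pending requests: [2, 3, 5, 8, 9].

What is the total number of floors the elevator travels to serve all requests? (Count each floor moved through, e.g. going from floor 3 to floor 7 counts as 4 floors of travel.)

Start at floor 6 moving up, LOOK stop order: [8, 9, 5, 3, 2]
  6 → 8: |8-6| = 2, total = 2
  8 → 9: |9-8| = 1, total = 3
  9 → 5: |5-9| = 4, total = 7
  5 → 3: |3-5| = 2, total = 9
  3 → 2: |2-3| = 1, total = 10

Answer: 10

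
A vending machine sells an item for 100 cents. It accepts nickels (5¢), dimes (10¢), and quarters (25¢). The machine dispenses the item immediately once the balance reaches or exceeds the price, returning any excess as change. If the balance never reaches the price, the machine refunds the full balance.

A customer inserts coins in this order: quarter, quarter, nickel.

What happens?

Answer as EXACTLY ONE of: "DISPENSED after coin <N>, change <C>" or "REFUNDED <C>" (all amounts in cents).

Price: 100¢
Coin 1 (quarter, 25¢): balance = 25¢
Coin 2 (quarter, 25¢): balance = 50¢
Coin 3 (nickel, 5¢): balance = 55¢
All coins inserted, balance 55¢ < price 100¢ → REFUND 55¢

Answer: REFUNDED 55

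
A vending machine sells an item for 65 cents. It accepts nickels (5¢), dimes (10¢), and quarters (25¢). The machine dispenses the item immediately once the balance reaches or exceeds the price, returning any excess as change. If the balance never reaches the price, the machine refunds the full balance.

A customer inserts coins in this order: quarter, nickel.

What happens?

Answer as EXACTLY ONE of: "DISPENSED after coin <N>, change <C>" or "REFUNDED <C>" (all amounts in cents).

Answer: REFUNDED 30

Derivation:
Price: 65¢
Coin 1 (quarter, 25¢): balance = 25¢
Coin 2 (nickel, 5¢): balance = 30¢
All coins inserted, balance 30¢ < price 65¢ → REFUND 30¢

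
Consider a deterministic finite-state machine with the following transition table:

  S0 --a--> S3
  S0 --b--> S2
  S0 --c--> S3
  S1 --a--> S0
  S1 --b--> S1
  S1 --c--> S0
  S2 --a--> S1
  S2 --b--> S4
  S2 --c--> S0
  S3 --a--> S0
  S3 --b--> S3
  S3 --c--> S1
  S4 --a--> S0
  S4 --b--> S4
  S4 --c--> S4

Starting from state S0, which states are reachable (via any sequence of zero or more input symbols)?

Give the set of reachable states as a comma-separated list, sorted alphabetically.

BFS from S0:
  visit S0: S0--a-->S3 (new), S0--b-->S2 (new), S0--c-->S3 (seen)
  visit S3: S3--a-->S0 (seen), S3--b-->S3 (seen), S3--c-->S1 (new)
  visit S2: S2--a-->S1 (seen), S2--b-->S4 (new), S2--c-->S0 (seen)
  visit S1: S1--a-->S0 (seen), S1--b-->S1 (seen), S1--c-->S0 (seen)
  visit S4: S4--a-->S0 (seen), S4--b-->S4 (seen), S4--c-->S4 (seen)

Answer: S0, S1, S2, S3, S4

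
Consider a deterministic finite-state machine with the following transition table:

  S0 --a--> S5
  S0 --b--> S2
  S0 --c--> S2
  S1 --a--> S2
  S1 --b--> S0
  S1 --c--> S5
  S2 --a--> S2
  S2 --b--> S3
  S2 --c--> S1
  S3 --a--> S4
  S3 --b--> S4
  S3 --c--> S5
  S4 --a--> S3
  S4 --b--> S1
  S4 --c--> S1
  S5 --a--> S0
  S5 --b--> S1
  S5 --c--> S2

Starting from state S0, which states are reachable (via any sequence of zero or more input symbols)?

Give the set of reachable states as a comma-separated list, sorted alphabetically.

BFS from S0:
  visit S0: S0--a-->S5 (new), S0--b-->S2 (new), S0--c-->S2 (seen)
  visit S5: S5--a-->S0 (seen), S5--b-->S1 (new), S5--c-->S2 (seen)
  visit S2: S2--a-->S2 (seen), S2--b-->S3 (new), S2--c-->S1 (seen)
  visit S1: S1--a-->S2 (seen), S1--b-->S0 (seen), S1--c-->S5 (seen)
  visit S3: S3--a-->S4 (new), S3--b-->S4 (seen), S3--c-->S5 (seen)
  visit S4: S4--a-->S3 (seen), S4--b-->S1 (seen), S4--c-->S1 (seen)

Answer: S0, S1, S2, S3, S4, S5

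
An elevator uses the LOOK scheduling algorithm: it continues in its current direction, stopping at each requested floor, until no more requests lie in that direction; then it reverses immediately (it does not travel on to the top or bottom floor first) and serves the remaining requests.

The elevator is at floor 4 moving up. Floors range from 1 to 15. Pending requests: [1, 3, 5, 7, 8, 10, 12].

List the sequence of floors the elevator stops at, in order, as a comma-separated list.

Answer: 5, 7, 8, 10, 12, 3, 1

Derivation:
Current: 4, moving UP
Serve above first (ascending): [5, 7, 8, 10, 12]
Then reverse, serve below (descending): [3, 1]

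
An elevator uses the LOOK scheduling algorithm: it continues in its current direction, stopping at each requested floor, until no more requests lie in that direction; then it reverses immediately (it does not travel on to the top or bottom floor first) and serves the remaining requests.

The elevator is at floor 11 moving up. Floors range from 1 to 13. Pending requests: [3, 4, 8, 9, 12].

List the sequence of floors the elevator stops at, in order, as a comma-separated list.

Answer: 12, 9, 8, 4, 3

Derivation:
Current: 11, moving UP
Serve above first (ascending): [12]
Then reverse, serve below (descending): [9, 8, 4, 3]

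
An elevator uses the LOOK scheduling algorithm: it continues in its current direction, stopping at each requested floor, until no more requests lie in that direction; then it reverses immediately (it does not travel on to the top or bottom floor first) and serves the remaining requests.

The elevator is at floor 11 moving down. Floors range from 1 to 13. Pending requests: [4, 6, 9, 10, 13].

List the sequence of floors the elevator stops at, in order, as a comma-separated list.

Current: 11, moving DOWN
Serve below first (descending): [10, 9, 6, 4]
Then reverse, serve above (ascending): [13]

Answer: 10, 9, 6, 4, 13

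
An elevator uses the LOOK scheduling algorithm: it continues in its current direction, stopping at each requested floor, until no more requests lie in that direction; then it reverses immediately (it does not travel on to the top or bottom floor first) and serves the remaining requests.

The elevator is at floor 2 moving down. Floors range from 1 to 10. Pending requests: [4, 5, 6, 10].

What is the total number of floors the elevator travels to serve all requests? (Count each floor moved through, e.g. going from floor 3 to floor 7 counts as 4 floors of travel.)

Answer: 8

Derivation:
Start at floor 2 moving down, LOOK stop order: [4, 5, 6, 10]
  2 → 4: |4-2| = 2, total = 2
  4 → 5: |5-4| = 1, total = 3
  5 → 6: |6-5| = 1, total = 4
  6 → 10: |10-6| = 4, total = 8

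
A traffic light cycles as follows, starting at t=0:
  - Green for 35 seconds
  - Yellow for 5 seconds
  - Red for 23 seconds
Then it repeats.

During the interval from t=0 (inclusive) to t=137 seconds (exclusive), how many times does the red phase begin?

Answer: 2

Derivation:
Cycle = 35+5+23 = 63s
red phase starts at t = k*63 + 40 for k=0,1,2,...
Need k*63+40 < 137 → k < 1.540
k ∈ {0, ..., 1} → 2 starts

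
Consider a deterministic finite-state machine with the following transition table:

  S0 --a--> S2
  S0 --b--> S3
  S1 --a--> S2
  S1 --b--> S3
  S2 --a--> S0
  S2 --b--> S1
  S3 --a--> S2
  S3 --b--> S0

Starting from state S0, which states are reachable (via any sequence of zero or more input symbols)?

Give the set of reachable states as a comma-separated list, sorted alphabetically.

BFS from S0:
  visit S0: S0--a-->S2 (new), S0--b-->S3 (new)
  visit S2: S2--a-->S0 (seen), S2--b-->S1 (new)
  visit S3: S3--a-->S2 (seen), S3--b-->S0 (seen)
  visit S1: S1--a-->S2 (seen), S1--b-->S3 (seen)

Answer: S0, S1, S2, S3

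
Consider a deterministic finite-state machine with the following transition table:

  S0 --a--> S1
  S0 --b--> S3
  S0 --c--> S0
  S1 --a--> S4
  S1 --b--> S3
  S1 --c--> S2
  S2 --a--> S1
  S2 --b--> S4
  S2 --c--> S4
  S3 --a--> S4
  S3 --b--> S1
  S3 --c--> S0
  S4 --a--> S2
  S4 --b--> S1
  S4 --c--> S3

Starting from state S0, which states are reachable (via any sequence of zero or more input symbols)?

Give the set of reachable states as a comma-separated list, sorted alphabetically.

BFS from S0:
  visit S0: S0--a-->S1 (new), S0--b-->S3 (new), S0--c-->S0 (seen)
  visit S1: S1--a-->S4 (new), S1--b-->S3 (seen), S1--c-->S2 (new)
  visit S3: S3--a-->S4 (seen), S3--b-->S1 (seen), S3--c-->S0 (seen)
  visit S4: S4--a-->S2 (seen), S4--b-->S1 (seen), S4--c-->S3 (seen)
  visit S2: S2--a-->S1 (seen), S2--b-->S4 (seen), S2--c-->S4 (seen)

Answer: S0, S1, S2, S3, S4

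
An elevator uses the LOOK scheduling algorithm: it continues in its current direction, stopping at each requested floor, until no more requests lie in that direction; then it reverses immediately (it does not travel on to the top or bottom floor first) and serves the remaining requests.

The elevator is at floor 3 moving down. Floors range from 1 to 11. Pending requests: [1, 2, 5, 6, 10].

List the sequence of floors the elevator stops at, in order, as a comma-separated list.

Current: 3, moving DOWN
Serve below first (descending): [2, 1]
Then reverse, serve above (ascending): [5, 6, 10]

Answer: 2, 1, 5, 6, 10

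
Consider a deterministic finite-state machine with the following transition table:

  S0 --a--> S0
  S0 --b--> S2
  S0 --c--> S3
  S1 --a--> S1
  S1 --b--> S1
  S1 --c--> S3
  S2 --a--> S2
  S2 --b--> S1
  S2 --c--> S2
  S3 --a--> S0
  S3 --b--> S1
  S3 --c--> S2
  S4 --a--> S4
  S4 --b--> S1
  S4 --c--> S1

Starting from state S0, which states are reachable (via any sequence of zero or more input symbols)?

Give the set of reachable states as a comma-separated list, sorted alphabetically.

BFS from S0:
  visit S0: S0--a-->S0 (seen), S0--b-->S2 (new), S0--c-->S3 (new)
  visit S2: S2--a-->S2 (seen), S2--b-->S1 (new), S2--c-->S2 (seen)
  visit S3: S3--a-->S0 (seen), S3--b-->S1 (seen), S3--c-->S2 (seen)
  visit S1: S1--a-->S1 (seen), S1--b-->S1 (seen), S1--c-->S3 (seen)

Answer: S0, S1, S2, S3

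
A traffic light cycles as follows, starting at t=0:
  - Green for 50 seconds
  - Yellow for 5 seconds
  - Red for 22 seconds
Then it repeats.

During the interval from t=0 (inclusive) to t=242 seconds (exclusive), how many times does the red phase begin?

Cycle = 50+5+22 = 77s
red phase starts at t = k*77 + 55 for k=0,1,2,...
Need k*77+55 < 242 → k < 2.429
k ∈ {0, ..., 2} → 3 starts

Answer: 3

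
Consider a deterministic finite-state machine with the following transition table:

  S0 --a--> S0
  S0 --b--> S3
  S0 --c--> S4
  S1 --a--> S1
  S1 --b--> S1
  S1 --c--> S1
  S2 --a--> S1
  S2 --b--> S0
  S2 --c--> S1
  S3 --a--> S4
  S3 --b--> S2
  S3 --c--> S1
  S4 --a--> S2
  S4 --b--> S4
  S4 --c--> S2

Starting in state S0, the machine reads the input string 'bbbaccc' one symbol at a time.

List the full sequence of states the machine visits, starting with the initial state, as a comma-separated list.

Answer: S0, S3, S2, S0, S0, S4, S2, S1

Derivation:
Start: S0
  read 'b': S0 --b--> S3
  read 'b': S3 --b--> S2
  read 'b': S2 --b--> S0
  read 'a': S0 --a--> S0
  read 'c': S0 --c--> S4
  read 'c': S4 --c--> S2
  read 'c': S2 --c--> S1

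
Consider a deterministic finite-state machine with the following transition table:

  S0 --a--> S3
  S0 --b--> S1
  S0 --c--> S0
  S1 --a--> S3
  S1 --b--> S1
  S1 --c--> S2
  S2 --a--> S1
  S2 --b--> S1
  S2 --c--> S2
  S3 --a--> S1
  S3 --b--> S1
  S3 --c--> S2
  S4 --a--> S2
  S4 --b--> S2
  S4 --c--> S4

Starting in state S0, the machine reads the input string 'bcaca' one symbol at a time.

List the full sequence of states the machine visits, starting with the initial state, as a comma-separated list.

Start: S0
  read 'b': S0 --b--> S1
  read 'c': S1 --c--> S2
  read 'a': S2 --a--> S1
  read 'c': S1 --c--> S2
  read 'a': S2 --a--> S1

Answer: S0, S1, S2, S1, S2, S1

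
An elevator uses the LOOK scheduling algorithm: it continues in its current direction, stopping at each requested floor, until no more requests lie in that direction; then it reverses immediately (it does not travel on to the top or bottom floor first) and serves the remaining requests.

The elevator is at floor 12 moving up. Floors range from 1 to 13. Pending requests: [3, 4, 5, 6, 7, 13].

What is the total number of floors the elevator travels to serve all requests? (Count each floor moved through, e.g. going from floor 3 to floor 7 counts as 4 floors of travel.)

Answer: 11

Derivation:
Start at floor 12 moving up, LOOK stop order: [13, 7, 6, 5, 4, 3]
  12 → 13: |13-12| = 1, total = 1
  13 → 7: |7-13| = 6, total = 7
  7 → 6: |6-7| = 1, total = 8
  6 → 5: |5-6| = 1, total = 9
  5 → 4: |4-5| = 1, total = 10
  4 → 3: |3-4| = 1, total = 11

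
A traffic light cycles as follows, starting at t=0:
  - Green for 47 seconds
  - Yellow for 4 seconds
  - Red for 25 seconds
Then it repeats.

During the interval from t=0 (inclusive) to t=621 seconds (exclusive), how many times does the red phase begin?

Cycle = 47+4+25 = 76s
red phase starts at t = k*76 + 51 for k=0,1,2,...
Need k*76+51 < 621 → k < 7.500
k ∈ {0, ..., 7} → 8 starts

Answer: 8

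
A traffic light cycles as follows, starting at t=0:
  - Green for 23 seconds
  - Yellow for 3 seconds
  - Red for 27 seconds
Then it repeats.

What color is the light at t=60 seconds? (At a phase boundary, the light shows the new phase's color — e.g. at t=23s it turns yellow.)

Answer: green

Derivation:
Cycle length = 23 + 3 + 27 = 53s
t = 60, phase_t = 60 mod 53 = 7
7 < 23 (green end) → GREEN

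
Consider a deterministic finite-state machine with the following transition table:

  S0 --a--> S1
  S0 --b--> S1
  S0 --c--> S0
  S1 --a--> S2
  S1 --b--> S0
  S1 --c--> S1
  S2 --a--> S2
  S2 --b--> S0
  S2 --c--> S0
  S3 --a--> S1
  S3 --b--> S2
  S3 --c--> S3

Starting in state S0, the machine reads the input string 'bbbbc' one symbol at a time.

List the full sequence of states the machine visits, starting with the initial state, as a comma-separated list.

Start: S0
  read 'b': S0 --b--> S1
  read 'b': S1 --b--> S0
  read 'b': S0 --b--> S1
  read 'b': S1 --b--> S0
  read 'c': S0 --c--> S0

Answer: S0, S1, S0, S1, S0, S0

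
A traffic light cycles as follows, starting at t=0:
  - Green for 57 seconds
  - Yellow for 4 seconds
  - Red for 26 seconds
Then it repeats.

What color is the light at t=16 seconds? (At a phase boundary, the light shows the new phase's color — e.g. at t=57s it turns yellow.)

Answer: green

Derivation:
Cycle length = 57 + 4 + 26 = 87s
t = 16, phase_t = 16 mod 87 = 16
16 < 57 (green end) → GREEN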